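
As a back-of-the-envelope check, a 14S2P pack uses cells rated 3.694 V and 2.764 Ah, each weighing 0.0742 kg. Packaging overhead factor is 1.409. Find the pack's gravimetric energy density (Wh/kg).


Step 1: V_pack = 14 * 3.694 = 51.716 V
Step 2: C_pack = 2 * 2.764 = 5.528 Ah
Step 3: E_pack = V_pack * C_pack = 51.716 * 5.528 = 285.89 Wh
Step 4: m_pack = 14 * 2 * 0.0742 * 1.409 = 2.9273 kg
Step 5: ED = E_pack / m_pack = 285.89 / 2.9273 = 97.66 Wh/kg

97.66 Wh/kg


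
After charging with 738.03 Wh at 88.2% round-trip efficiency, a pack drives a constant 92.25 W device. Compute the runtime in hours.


Step 1: E_discharge = eta/100 * E_charge = 88.2/100 * 738.03 = 650.94 Wh
Step 2: t = E_discharge / P = 650.94 / 92.25 = 7.056 hr

7.056 hr


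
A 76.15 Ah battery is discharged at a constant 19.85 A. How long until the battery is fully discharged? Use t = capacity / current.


Runtime = 76.15 Ah / 19.85 A = 3.836 hr

3.836 hr


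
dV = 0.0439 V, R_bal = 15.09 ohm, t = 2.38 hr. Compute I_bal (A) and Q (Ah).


I_bal = dV / R = 0.0439 / 15.09 = 0.0029092 A
Q = I_bal * t = 0.0029092 * 2.38 = 0.006924 Ah

I=0.0029092 A, Q=0.006924 Ah


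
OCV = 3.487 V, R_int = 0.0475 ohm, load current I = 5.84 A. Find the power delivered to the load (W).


Step 1: V_terminal = OCV - I*R = 3.487 - 5.84 * 0.0475 = 3.2096 V
Step 2: P_out = V_terminal * I = 3.2096 * 5.84 = 18.74 W

18.74 W


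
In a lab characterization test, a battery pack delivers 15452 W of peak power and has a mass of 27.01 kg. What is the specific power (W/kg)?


Specific power = 15452 W / 27.01 kg = 572.1 W/kg

572.1 W/kg


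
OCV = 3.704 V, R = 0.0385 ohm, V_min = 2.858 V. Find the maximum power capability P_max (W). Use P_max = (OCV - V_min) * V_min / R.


dV = OCV - V_min = 0.846 V (so I_max = dV / R)
P_max = dV * V_min / R = 0.846 * 2.858 / 0.0385 = 62.80 W

62.80 W


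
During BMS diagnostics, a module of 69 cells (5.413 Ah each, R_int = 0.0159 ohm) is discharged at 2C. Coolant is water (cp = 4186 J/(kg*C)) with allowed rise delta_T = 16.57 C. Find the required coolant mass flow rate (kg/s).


Step 1: I = 2 * 5.413 = 10.826 A
Step 2: Q_cell = I^2 * R = 10.826^2 * 0.0159 = 1.8635 W
Step 3: Q_total = 69 * 1.8635 = 128.58 W
Step 4: m_dot = Q_total / (cp * dT) = 128.58 / (4186 * 16.57) = 0.001854 kg/s

0.001854 kg/s


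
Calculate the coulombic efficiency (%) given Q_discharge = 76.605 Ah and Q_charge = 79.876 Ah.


Coulombic efficiency = 76.605/79.876 * 100% = 95.90%

95.90%


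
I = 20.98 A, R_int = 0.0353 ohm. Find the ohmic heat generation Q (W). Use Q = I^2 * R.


Q = I^2 * R = 20.98^2 * 0.0353 = 15.54 W

15.54 W


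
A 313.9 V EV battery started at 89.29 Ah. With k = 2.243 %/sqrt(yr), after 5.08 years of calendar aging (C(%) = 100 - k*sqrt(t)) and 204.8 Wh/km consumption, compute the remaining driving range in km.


Step 1: capacity retention = 100 - 2.243 * sqrt(5.08) = 100 - 2.243 * 2.2539 = 94.945%
Step 2: C_now = 89.29 * 94.945/100 = 84.776 Ah
Step 3: E_pack = V * C_now = 313.9 * 84.776 = 26611 Wh
Step 4: range = E_pack / consumption = 26611 / 204.8 = 129.9 km

129.9 km


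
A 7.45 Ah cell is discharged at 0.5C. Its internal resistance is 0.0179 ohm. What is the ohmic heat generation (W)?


Step 1: I = C_rate * capacity = 0.5 * 7.45 = 3.725 A
Step 2: Q = I^2 * R = 3.725^2 * 0.0179 = 13.876 * 0.0179 = 0.2484 W

0.2484 W


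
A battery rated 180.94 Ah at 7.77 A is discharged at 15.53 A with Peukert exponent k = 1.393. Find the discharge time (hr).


t_rated = C / I_rated = 180.94 / 7.77 = 23.287 hr
(I_rated/I)^k = (0.50032)^1.393 = 0.38111
t = t_rated * (I_rated/I)^k = 23.287 * 0.38111 = 8.875 hr

8.875 hr


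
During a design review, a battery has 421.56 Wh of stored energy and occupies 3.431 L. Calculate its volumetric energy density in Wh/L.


ED = E / V = 421.56 / 3.431 = 122.9 Wh/L

122.9 Wh/L


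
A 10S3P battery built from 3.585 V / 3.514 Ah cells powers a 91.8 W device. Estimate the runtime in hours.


Step 1: E_pack = Ns * V_cell * Np * C_cell = 10 * 3.585 * 3 * 3.514 = 377.93 Wh
Step 2: t = E_pack / P = 377.93 / 91.8 = 4.117 hr

4.117 hr


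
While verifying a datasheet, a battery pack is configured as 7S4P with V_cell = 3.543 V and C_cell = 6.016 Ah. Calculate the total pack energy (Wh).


V_pack = 7 * 3.543 = 24.801 V
C_pack = 4 * 6.016 = 24.064 Ah
E = V_pack * C_pack = 24.801 * 24.064 = 596.8 Wh

596.8 Wh


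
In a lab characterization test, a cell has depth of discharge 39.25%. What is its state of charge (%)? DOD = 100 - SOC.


SOC = 100 - DOD = 100 - 39.25 = 60.75%

60.75%


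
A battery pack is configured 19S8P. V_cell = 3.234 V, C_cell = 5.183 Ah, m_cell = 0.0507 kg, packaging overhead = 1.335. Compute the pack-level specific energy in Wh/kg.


Step 1: V_pack = 19 * 3.234 = 61.446 V
Step 2: C_pack = 8 * 5.183 = 41.464 Ah
Step 3: E_pack = V_pack * C_pack = 61.446 * 41.464 = 2547.8 Wh
Step 4: m_pack = 19 * 8 * 0.0507 * 1.335 = 10.288 kg
Step 5: ED = E_pack / m_pack = 2547.8 / 10.288 = 247.6 Wh/kg

247.6 Wh/kg


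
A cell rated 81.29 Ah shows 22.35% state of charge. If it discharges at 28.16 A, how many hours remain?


Step 1: remaining = SOC/100 * C_total = 22.35/100 * 81.29 = 18.168 Ah
Step 2: t = remaining / I = 18.168 / 28.16 = 0.6452 hr

0.6452 hr


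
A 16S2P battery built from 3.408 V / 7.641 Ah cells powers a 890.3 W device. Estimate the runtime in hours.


Step 1: E_pack = Ns * V_cell * Np * C_cell = 16 * 3.408 * 2 * 7.641 = 833.3 Wh
Step 2: t = E_pack / P = 833.3 / 890.3 = 0.9360 hr

0.9360 hr


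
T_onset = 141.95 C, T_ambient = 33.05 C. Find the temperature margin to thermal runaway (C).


margin = T_onset - T_ambient = 141.95 - 33.05 = 108.9 C

108.9 C


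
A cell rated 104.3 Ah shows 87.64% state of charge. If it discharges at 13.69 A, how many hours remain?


Step 1: remaining = SOC/100 * C_total = 87.64/100 * 104.3 = 91.409 Ah
Step 2: t = remaining / I = 91.409 / 13.69 = 6.677 hr

6.677 hr


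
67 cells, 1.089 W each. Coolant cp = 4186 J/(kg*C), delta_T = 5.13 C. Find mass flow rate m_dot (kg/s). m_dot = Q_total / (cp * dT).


Q_total = 67 * 1.089 = 72.963 W
m_dot = Q_total / (cp * dT) = 72.963 / (4186 * 5.13) = 0.003398 kg/s

0.003398 kg/s


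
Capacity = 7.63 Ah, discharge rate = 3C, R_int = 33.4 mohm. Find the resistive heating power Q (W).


Convert: R = 33.4 mohm = 0.0334 ohm
Step 1: I = C_rate * capacity = 3 * 7.63 = 22.89 A
Step 2: Q = I^2 * R = 22.89^2 * 0.0334 = 523.95 * 0.0334 = 17.50 W

17.50 W


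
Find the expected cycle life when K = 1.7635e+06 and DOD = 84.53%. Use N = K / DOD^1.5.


DOD^1.5 = 777.17
N = K / DOD^1.5 = 1.7635e+06 / 777.17 = 2269

2269 cycles


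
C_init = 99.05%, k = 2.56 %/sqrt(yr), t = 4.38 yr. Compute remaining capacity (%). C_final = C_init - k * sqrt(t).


Step 1: sqrt(4.38 yr) = 2.0928
Step 2: drop = 2.56 * 2.0928 = 5.3576
Step 3: C_final = 99.05 - 5.3576 = 93.69%

93.69%


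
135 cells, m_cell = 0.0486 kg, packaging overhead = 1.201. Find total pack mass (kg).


m_pack = n * m_cell * overhead = 135 * 0.0486 * 1.201 = 7.880 kg

7.880 kg


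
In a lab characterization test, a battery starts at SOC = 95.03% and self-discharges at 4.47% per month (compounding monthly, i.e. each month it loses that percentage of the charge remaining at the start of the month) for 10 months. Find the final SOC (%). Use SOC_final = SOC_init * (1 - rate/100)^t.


Monthly retention factor = 1 - 4.47/100 = 0.9553
Over 10 months: factor^10 = 0.63299
SOC_final = 95.03 * 0.63299 = 60.15%

60.15%


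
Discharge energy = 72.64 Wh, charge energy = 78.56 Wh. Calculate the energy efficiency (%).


eta_e = E_dis / E_chg * 100 = 72.64 / 78.56 * 100 = 92.46%

92.46%


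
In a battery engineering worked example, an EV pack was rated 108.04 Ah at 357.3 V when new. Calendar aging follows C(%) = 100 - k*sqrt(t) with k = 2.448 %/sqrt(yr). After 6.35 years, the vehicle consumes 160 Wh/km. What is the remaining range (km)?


Step 1: capacity retention = 100 - 2.448 * sqrt(6.35) = 100 - 2.448 * 2.5199 = 93.831%
Step 2: C_now = 108.04 * 93.831/100 = 101.38 Ah
Step 3: E_pack = V * C_now = 357.3 * 101.38 = 36223 Wh
Step 4: range = E_pack / consumption = 36223 / 160 = 226.4 km

226.4 km


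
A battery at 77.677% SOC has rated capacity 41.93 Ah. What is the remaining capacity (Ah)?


remaining = SOC / 100 * total = 77.677 / 100 * 41.93 = 32.57 Ah

32.57 Ah


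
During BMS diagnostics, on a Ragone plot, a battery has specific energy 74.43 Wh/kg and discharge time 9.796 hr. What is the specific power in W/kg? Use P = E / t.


Specific power = 74.43 Wh/kg / 9.796 hr = 7.598 W/kg

7.598 W/kg


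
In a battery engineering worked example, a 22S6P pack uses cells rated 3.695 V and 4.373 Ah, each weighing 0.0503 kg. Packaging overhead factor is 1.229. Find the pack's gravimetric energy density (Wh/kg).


Step 1: V_pack = 22 * 3.695 = 81.29 V
Step 2: C_pack = 6 * 4.373 = 26.238 Ah
Step 3: E_pack = V_pack * C_pack = 81.29 * 26.238 = 2132.9 Wh
Step 4: m_pack = 22 * 6 * 0.0503 * 1.229 = 8.1601 kg
Step 5: ED = E_pack / m_pack = 2132.9 / 8.1601 = 261.4 Wh/kg

261.4 Wh/kg


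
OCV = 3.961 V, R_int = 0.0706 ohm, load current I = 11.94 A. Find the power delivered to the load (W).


Step 1: V_terminal = OCV - I*R = 3.961 - 11.94 * 0.0706 = 3.118 V
Step 2: P_out = V_terminal * I = 3.118 * 11.94 = 37.23 W

37.23 W


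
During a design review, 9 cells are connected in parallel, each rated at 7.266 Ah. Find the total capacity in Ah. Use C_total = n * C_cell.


C_total = 9 * 7.266 = 65.394 Ah

65.394 Ah


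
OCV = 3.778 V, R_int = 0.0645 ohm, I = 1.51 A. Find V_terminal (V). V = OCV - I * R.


V = OCV - I*R = 3.778 - 1.51 * 0.0645 = 3.681 V

3.681 V


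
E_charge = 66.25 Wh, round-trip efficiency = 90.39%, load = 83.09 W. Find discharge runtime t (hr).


Step 1: E_discharge = eta/100 * E_charge = 90.39/100 * 66.25 = 59.883 Wh
Step 2: t = E_discharge / P = 59.883 / 83.09 = 0.7207 hr

0.7207 hr


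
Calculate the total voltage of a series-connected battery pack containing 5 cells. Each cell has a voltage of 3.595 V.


Series voltages add: 5 * 3.595 V = 17.975 V

17.975 V


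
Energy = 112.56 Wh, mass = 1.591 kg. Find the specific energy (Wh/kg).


Specific energy = 112.56 Wh / 1.591 kg = 70.75 Wh/kg

70.75 Wh/kg


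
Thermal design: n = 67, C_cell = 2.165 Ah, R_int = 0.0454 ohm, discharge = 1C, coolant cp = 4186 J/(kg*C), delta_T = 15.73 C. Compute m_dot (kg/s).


Step 1: I = 1 * 2.165 = 2.165 A
Step 2: Q_cell = I^2 * R = 2.165^2 * 0.0454 = 0.2128 W
Step 3: Q_total = 67 * 0.2128 = 14.258 W
Step 4: m_dot = Q_total / (cp * dT) = 14.258 / (4186 * 15.73) = 2.165e-04 kg/s

2.165e-04 kg/s


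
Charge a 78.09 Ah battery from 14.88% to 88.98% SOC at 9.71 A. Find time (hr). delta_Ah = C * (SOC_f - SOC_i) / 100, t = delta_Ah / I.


delta_Ah = 78.09 * (88.98 - 14.88) / 100 = 57.865 Ah
t = delta_Ah / I = 57.865 / 9.71 = 5.959 hr

5.959 hr


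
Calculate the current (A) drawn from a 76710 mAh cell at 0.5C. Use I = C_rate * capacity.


Convert: capacity = 76710 mAh = 76.71 Ah
I = C_rate * capacity = 0.5 * 76.71 = 38.355 A

38.355 A


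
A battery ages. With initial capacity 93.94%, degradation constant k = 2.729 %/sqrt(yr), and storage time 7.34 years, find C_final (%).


Step 1: sqrt(7.34 yr) = 2.7092
Step 2: drop = 2.729 * 2.7092 = 7.3934
Step 3: C_final = 93.94 - 7.3934 = 86.55%

86.55%


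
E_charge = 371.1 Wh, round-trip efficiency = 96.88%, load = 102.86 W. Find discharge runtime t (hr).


Step 1: E_discharge = eta/100 * E_charge = 96.88/100 * 371.1 = 359.52 Wh
Step 2: t = E_discharge / P = 359.52 / 102.86 = 3.495 hr

3.495 hr


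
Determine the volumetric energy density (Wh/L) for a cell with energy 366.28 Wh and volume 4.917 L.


Volumetric ED = 366.28 Wh / 4.917 L = 74.49 Wh/L

74.49 Wh/L


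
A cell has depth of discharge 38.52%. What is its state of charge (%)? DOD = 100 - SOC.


SOC = 100 - DOD = 100 - 38.52 = 61.48%

61.48%


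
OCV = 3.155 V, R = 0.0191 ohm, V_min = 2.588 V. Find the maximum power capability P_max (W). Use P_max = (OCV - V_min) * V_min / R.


dV = OCV - V_min = 0.567 V (so I_max = dV / R)
P_max = dV * V_min / R = 0.567 * 2.588 / 0.0191 = 76.83 W

76.83 W


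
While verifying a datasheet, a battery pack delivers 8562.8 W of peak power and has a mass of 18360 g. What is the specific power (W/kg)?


Convert: m = 18360 g = 18.36 kg
SP = P / m = 8562.8 / 18.36 = 466.4 W/kg

466.4 W/kg


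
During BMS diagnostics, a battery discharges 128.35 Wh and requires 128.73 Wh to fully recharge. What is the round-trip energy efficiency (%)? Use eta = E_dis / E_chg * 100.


eta_e = E_dis / E_chg * 100 = 128.35 / 128.73 * 100 = 99.70%

99.70%


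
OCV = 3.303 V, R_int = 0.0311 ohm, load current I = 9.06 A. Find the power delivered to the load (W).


Step 1: V_terminal = OCV - I*R = 3.303 - 9.06 * 0.0311 = 3.0212 V
Step 2: P_out = V_terminal * I = 3.0212 * 9.06 = 27.37 W

27.37 W


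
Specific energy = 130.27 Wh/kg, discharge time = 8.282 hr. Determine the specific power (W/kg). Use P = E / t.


P_specific = E / t = 130.27 / 8.282 = 15.73 W/kg

15.73 W/kg


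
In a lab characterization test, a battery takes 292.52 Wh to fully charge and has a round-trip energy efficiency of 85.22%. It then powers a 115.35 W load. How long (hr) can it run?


Step 1: E_discharge = eta/100 * E_charge = 85.22/100 * 292.52 = 249.29 Wh
Step 2: t = E_discharge / P = 249.29 / 115.35 = 2.161 hr

2.161 hr


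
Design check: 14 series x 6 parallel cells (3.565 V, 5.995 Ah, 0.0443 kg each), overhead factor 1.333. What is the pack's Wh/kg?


Step 1: V_pack = 14 * 3.565 = 49.91 V
Step 2: C_pack = 6 * 5.995 = 35.97 Ah
Step 3: E_pack = V_pack * C_pack = 49.91 * 35.97 = 1795.3 Wh
Step 4: m_pack = 14 * 6 * 0.0443 * 1.333 = 4.9604 kg
Step 5: ED = E_pack / m_pack = 1795.3 / 4.9604 = 361.9 Wh/kg

361.9 Wh/kg


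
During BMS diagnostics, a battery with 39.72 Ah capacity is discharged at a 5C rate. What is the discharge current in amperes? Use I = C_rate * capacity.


At 5C: I = 5 * 39.72 Ah = 198.6 A

198.6 A


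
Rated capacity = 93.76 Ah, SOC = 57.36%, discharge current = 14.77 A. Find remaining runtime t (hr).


Step 1: remaining = SOC/100 * C_total = 57.36/100 * 93.76 = 53.781 Ah
Step 2: t = remaining / I = 53.781 / 14.77 = 3.641 hr

3.641 hr


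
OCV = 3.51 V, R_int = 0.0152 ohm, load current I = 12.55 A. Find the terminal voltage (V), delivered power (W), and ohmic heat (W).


Step 1: V_terminal = OCV - I*R = 3.51 - 12.55 * 0.0152 = 3.3192 V
Step 2: P_out = V_terminal * I = 3.3192 * 12.55 = 41.66 W
Step 3: Q = I^2 * R = 12.55^2 * 0.0152 = 2.394 W

V=3.3192 V, P=41.66 W, Q=2.394 W


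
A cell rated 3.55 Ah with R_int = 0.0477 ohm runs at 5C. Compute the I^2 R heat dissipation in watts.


Step 1: I = C_rate * capacity = 5 * 3.55 = 17.75 A
Step 2: Q = I^2 * R = 17.75^2 * 0.0477 = 315.06 * 0.0477 = 15.03 W

15.03 W


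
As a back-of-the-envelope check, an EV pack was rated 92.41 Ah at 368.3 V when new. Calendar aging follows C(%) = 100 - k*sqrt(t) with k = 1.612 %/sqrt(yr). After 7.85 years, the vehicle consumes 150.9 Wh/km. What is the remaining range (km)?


Step 1: capacity retention = 100 - 1.612 * sqrt(7.85) = 100 - 1.612 * 2.8018 = 95.483%
Step 2: C_now = 92.41 * 95.483/100 = 88.236 Ah
Step 3: E_pack = V * C_now = 368.3 * 88.236 = 32497 Wh
Step 4: range = E_pack / consumption = 32497 / 150.9 = 215.4 km

215.4 km


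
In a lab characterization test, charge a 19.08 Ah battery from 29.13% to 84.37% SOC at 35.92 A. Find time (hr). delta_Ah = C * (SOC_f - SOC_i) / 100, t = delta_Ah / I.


Step 1: dSOC = 84.37% - 29.13% = 55.24%
Step 2: delta_Ah = 19.08 * 55.24 / 100 = 10.54 Ah
Step 3: t = 10.54 / 35.92 = 0.2934 hr

0.2934 hr


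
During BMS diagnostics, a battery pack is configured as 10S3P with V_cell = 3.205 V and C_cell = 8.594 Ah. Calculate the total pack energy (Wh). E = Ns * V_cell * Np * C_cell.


V_pack = 10 * 3.205 = 32.05 V
C_pack = 3 * 8.594 = 25.782 Ah
E = V_pack * C_pack = 32.05 * 25.782 = 826.3 Wh

826.3 Wh


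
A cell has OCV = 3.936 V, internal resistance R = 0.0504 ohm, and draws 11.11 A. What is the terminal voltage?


IR drop = 11.11 * 0.0504 = 0.55994 V
V = 3.936 - 0.55994 = 3.376 V

3.376 V


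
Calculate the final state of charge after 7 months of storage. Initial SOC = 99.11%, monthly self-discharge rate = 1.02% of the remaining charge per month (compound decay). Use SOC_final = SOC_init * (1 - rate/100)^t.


Monthly retention factor = 1 - 1.02/100 = 0.9898
Over 7 months: factor^7 = 0.93075
SOC_final = 99.11 * 0.93075 = 92.25%

92.25%


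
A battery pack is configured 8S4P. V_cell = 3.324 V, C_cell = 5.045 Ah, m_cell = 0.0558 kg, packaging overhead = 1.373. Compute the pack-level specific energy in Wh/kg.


Step 1: V_pack = 8 * 3.324 = 26.592 V
Step 2: C_pack = 4 * 5.045 = 20.18 Ah
Step 3: E_pack = V_pack * C_pack = 26.592 * 20.18 = 536.63 Wh
Step 4: m_pack = 8 * 4 * 0.0558 * 1.373 = 2.4516 kg
Step 5: ED = E_pack / m_pack = 536.63 / 2.4516 = 218.9 Wh/kg

218.9 Wh/kg


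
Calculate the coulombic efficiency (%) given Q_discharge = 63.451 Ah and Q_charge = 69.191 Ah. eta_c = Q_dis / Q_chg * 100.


eta_c = Q_dis / Q_chg * 100 = 63.451 / 69.191 * 100 = 91.70%

91.70%


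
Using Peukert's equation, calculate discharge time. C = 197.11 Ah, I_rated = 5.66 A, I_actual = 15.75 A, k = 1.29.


Step 1: t_rated = C / I_rated = 197.11 / 5.66 = 34.825 hr
Step 2: ratio = 5.66 / 15.75 = 0.35937
Step 3: ratio^k = 0.35937^1.29 = 0.26708
Step 4: t = t_rated * ratio^k = 34.825 * 0.26708 = 9.301 hr

9.301 hr


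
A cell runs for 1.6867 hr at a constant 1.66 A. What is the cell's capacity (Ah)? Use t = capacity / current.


C = I * t = 1.66 * 1.6867 = 2.800 Ah

2.800 Ah


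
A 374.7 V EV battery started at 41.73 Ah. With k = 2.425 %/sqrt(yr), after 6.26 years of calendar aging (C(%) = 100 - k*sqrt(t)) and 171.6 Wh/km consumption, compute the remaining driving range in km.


Step 1: capacity retention = 100 - 2.425 * sqrt(6.26) = 100 - 2.425 * 2.502 = 93.933%
Step 2: C_now = 41.73 * 93.933/100 = 39.198 Ah
Step 3: E_pack = V * C_now = 374.7 * 39.198 = 14687 Wh
Step 4: range = E_pack / consumption = 14687 / 171.6 = 85.59 km

85.59 km


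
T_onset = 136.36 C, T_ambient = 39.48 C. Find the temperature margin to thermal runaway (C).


margin = T_onset - T_ambient = 136.36 - 39.48 = 96.88 C

96.88 C


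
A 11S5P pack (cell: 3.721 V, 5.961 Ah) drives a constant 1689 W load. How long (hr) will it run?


Step 1: E_pack = Ns * V_cell * Np * C_cell = 11 * 3.721 * 5 * 5.961 = 1219.9 Wh
Step 2: t = E_pack / P = 1219.9 / 1689 = 0.7223 hr

0.7223 hr


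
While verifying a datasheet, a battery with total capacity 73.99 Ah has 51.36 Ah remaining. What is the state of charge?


SOC = (remaining / total) * 100 = (51.36 / 73.99) * 100 = 69.41%

69.41%


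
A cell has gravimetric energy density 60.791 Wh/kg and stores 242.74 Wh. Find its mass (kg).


m = E / ED = 242.74 / 60.791 = 3.993 kg

3.993 kg


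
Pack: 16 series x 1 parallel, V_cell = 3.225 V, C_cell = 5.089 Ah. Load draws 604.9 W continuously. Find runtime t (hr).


Step 1: E_pack = Ns * V_cell * Np * C_cell = 16 * 3.225 * 1 * 5.089 = 262.59 Wh
Step 2: t = E_pack / P = 262.59 / 604.9 = 0.4341 hr

0.4341 hr


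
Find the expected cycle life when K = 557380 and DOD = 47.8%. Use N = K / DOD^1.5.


DOD^1.5 = 330.48
N = K / DOD^1.5 = 557380 / 330.48 = 1687

1687 cycles


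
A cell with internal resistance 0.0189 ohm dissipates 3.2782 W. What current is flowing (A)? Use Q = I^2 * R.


I = sqrt(Q / R) = sqrt(3.2782 / 0.0189) = sqrt(173.45) = 13.17 A

13.17 A


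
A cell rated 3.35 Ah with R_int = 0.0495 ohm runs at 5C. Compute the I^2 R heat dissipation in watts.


Step 1: I = C_rate * capacity = 5 * 3.35 = 16.75 A
Step 2: Q = I^2 * R = 16.75^2 * 0.0495 = 280.56 * 0.0495 = 13.89 W

13.89 W


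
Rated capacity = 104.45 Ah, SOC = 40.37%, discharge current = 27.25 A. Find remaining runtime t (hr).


Step 1: remaining = SOC/100 * C_total = 40.37/100 * 104.45 = 42.166 Ah
Step 2: t = remaining / I = 42.166 / 27.25 = 1.547 hr

1.547 hr


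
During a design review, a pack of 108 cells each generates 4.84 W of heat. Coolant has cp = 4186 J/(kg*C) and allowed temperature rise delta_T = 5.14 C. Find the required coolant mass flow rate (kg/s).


Q_total = 108 * 4.84 = 522.72 W
m_dot = Q_total / (cp * dT) = 522.72 / (4186 * 5.14) = 0.02429 kg/s

0.02429 kg/s


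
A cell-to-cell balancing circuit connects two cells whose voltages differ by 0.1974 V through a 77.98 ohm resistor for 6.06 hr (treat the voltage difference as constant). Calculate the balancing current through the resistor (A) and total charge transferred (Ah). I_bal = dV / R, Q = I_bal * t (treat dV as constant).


I_bal = dV / R = 0.1974 / 77.98 = 0.0025314 A
Q = I_bal * t = 0.0025314 * 6.06 = 0.01534 Ah

I=0.0025314 A, Q=0.01534 Ah


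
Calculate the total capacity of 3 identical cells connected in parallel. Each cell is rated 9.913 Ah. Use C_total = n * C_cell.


C_total = 3 * 9.913 = 29.739 Ah

29.739 Ah


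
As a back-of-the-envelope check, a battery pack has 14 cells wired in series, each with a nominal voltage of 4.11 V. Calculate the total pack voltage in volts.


V_pack = n * V_cell = 14 * 4.11 = 57.54 V

57.54 V


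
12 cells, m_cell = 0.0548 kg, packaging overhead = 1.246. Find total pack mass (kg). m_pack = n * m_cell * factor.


Cell mass sum = 12 * 0.0548 = 0.6576 kg
With overhead 1.246: m_pack = 0.6576 * 1.246 = 0.8194 kg

0.8194 kg


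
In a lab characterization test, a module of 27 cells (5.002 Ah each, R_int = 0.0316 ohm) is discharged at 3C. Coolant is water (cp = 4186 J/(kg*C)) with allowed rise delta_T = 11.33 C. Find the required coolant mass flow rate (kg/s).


Step 1: I = 3 * 5.002 = 15.006 A
Step 2: Q_cell = I^2 * R = 15.006^2 * 0.0316 = 7.1157 W
Step 3: Q_total = 27 * 7.1157 = 192.12 W
Step 4: m_dot = Q_total / (cp * dT) = 192.12 / (4186 * 11.33) = 0.004051 kg/s

0.004051 kg/s


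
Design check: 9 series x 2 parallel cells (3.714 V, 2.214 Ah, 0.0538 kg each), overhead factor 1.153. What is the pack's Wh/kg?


Step 1: V_pack = 9 * 3.714 = 33.426 V
Step 2: C_pack = 2 * 2.214 = 4.428 Ah
Step 3: E_pack = V_pack * C_pack = 33.426 * 4.428 = 148.01 Wh
Step 4: m_pack = 9 * 2 * 0.0538 * 1.153 = 1.1166 kg
Step 5: ED = E_pack / m_pack = 148.01 / 1.1166 = 132.6 Wh/kg

132.6 Wh/kg


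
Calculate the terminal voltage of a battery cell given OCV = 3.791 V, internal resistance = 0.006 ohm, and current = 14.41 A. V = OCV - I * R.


V = OCV - I*R = 3.791 - 14.41 * 0.006 = 3.705 V

3.705 V


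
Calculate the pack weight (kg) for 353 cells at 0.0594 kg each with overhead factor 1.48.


m_pack = n * m_cell * overhead = 353 * 0.0594 * 1.48 = 31.03 kg

31.03 kg


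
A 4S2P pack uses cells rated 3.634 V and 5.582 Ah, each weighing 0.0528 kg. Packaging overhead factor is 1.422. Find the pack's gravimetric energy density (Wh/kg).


Step 1: V_pack = 4 * 3.634 = 14.536 V
Step 2: C_pack = 2 * 5.582 = 11.164 Ah
Step 3: E_pack = V_pack * C_pack = 14.536 * 11.164 = 162.28 Wh
Step 4: m_pack = 4 * 2 * 0.0528 * 1.422 = 0.60065 kg
Step 5: ED = E_pack / m_pack = 162.28 / 0.60065 = 270.2 Wh/kg

270.2 Wh/kg


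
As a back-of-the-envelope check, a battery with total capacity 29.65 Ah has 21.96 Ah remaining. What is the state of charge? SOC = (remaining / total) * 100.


SOC% = 21.96 / 29.65 * 100 = 74.06%

74.06%


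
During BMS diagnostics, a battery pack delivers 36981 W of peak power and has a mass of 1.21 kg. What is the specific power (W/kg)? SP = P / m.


Specific power = 36981 W / 1.21 kg = 30560 W/kg

30560 W/kg


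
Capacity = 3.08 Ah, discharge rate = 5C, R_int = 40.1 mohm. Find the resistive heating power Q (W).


Convert: R = 40.1 mohm = 0.0401 ohm
Step 1: I = C_rate * capacity = 5 * 3.08 = 15.4 A
Step 2: Q = I^2 * R = 15.4^2 * 0.0401 = 237.16 * 0.0401 = 9.510 W

9.510 W


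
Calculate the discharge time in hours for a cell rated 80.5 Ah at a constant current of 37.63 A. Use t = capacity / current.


t = capacity / current = 80.5 / 37.63 = 2.139 hr

2.139 hr


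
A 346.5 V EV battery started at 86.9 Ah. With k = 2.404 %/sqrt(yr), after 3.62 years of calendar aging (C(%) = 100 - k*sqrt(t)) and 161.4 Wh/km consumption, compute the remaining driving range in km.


Step 1: capacity retention = 100 - 2.404 * sqrt(3.62) = 100 - 2.404 * 1.9026 = 95.426%
Step 2: C_now = 86.9 * 95.426/100 = 82.925 Ah
Step 3: E_pack = V * C_now = 346.5 * 82.925 = 28734 Wh
Step 4: range = E_pack / consumption = 28734 / 161.4 = 178.0 km

178.0 km


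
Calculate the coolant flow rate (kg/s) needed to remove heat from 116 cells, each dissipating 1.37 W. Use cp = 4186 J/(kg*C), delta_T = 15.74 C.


Q_total = 116 * 1.37 = 158.92 W
m_dot = Q_total / (cp * dT) = 158.92 / (4186 * 15.74) = 0.002412 kg/s

0.002412 kg/s


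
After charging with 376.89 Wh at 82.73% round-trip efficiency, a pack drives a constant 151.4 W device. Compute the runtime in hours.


Step 1: E_discharge = eta/100 * E_charge = 82.73/100 * 376.89 = 311.8 Wh
Step 2: t = E_discharge / P = 311.8 / 151.4 = 2.059 hr

2.059 hr


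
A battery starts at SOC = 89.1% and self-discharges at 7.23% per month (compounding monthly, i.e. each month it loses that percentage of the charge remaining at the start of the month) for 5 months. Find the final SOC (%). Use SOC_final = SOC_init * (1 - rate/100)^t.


decay = (1 - 7.23/100)^5 = 0.68713
SOC_final = 89.1 * 0.68713 = 61.22%

61.22%


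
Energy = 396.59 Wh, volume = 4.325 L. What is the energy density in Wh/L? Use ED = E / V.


Volumetric ED = 396.59 Wh / 4.325 L = 91.70 Wh/L

91.70 Wh/L


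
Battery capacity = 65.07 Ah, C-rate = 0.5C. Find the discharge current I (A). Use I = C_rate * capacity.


I = C_rate * capacity = 0.5 * 65.07 = 32.535 A

32.535 A


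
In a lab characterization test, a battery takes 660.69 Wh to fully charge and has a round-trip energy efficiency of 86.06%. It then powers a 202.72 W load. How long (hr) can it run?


Step 1: E_discharge = eta/100 * E_charge = 86.06/100 * 660.69 = 568.59 Wh
Step 2: t = E_discharge / P = 568.59 / 202.72 = 2.805 hr

2.805 hr


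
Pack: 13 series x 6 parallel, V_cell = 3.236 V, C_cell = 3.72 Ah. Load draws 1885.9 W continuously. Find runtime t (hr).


Step 1: E_pack = Ns * V_cell * Np * C_cell = 13 * 3.236 * 6 * 3.72 = 938.96 Wh
Step 2: t = E_pack / P = 938.96 / 1885.9 = 0.4979 hr

0.4979 hr


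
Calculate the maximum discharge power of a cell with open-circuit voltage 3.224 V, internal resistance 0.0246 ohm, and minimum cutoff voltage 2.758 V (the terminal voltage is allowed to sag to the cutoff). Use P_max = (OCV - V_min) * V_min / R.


P_max = (OCV - V_min) * V_min / R = (3.224 - 2.758) * 2.758 / 0.0246 = 0.466 * 2.758 / 0.0246 = 52.25 W

52.25 W


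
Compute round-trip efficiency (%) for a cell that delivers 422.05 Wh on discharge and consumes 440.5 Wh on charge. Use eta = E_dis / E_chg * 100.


eta_e = E_dis / E_chg * 100 = 422.05 / 440.5 * 100 = 95.81%

95.81%


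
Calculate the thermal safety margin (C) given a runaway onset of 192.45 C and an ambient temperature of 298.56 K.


Convert: T_ambient = 298.56 K = 25.41 C
margin = 192.45 - 25.41 = 167.04 C

167.04 C


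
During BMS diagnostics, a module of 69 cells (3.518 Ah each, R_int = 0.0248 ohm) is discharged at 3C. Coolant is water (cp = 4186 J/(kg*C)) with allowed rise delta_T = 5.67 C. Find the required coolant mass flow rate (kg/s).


Step 1: I = 3 * 3.518 = 10.554 A
Step 2: Q_cell = I^2 * R = 10.554^2 * 0.0248 = 2.7624 W
Step 3: Q_total = 69 * 2.7624 = 190.61 W
Step 4: m_dot = Q_total / (cp * dT) = 190.61 / (4186 * 5.67) = 0.008031 kg/s

0.008031 kg/s


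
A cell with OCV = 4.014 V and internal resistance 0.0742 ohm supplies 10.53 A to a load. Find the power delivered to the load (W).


Step 1: V_terminal = OCV - I*R = 4.014 - 10.53 * 0.0742 = 3.2327 V
Step 2: P_out = V_terminal * I = 3.2327 * 10.53 = 34.04 W

34.04 W


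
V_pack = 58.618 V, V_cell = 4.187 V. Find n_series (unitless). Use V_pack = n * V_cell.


Rearranging: n = V_pack / V_cell = 58.618 / 4.187 = 14 cells

14


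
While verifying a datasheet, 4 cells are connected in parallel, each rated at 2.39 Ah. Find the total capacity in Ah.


Parallel capacities add: 4 * 2.39 Ah = 9.56 Ah

9.56 Ah


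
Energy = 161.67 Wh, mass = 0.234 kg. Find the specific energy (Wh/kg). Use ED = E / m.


Specific energy = 161.67 Wh / 0.234 kg = 690.9 Wh/kg

690.9 Wh/kg


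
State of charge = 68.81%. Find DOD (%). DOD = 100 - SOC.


DOD = 100 - SOC = 100 - 68.81 = 31.19%

31.19%


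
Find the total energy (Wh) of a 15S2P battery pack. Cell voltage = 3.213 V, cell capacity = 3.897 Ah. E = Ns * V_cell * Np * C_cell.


E = Ns * Vcell * Np * Ccell = 15 * 3.213 * 2 * 3.897 = 375.6 Wh

375.6 Wh


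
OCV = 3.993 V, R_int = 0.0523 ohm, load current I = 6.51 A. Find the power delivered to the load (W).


Step 1: V_terminal = OCV - I*R = 3.993 - 6.51 * 0.0523 = 3.6525 V
Step 2: P_out = V_terminal * I = 3.6525 * 6.51 = 23.78 W

23.78 W


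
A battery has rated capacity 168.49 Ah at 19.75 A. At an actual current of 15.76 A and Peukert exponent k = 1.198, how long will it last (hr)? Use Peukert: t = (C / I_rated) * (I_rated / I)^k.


t_rated = C / I_rated = 168.49 / 19.75 = 8.5311 hr
(I_rated/I)^k = (1.2532)^1.198 = 1.3105
t = t_rated * (I_rated/I)^k = 8.5311 * 1.3105 = 11.18 hr

11.18 hr


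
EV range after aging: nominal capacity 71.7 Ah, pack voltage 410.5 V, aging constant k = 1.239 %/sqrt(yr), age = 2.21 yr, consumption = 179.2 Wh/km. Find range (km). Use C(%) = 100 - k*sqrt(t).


Step 1: capacity retention = 100 - 1.239 * sqrt(2.21) = 100 - 1.239 * 1.4866 = 98.158%
Step 2: C_now = 71.7 * 98.158/100 = 70.379 Ah
Step 3: E_pack = V * C_now = 410.5 * 70.379 = 28891 Wh
Step 4: range = E_pack / consumption = 28891 / 179.2 = 161.2 km

161.2 km


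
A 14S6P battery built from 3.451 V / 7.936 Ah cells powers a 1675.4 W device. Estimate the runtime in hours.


Step 1: E_pack = Ns * V_cell * Np * C_cell = 14 * 3.451 * 6 * 7.936 = 2300.5 Wh
Step 2: t = E_pack / P = 2300.5 / 1675.4 = 1.373 hr

1.373 hr


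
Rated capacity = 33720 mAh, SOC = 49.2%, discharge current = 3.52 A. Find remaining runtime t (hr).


Convert: C_total = 33720 mAh = 33.72 Ah
Step 1: remaining = SOC/100 * C_total = 49.2/100 * 33.72 = 16.59 Ah
Step 2: t = remaining / I = 16.59 / 3.52 = 4.713 hr

4.713 hr


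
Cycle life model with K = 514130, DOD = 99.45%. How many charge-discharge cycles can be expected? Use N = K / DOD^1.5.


Step 1: DOD^1.5 = 99.45^1.5 = 991.76
Step 2: N = 514130 / 991.76 = 518.4 cycles

518.4 cycles


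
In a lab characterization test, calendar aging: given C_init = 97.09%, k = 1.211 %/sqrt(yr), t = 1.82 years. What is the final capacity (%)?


sqrt(t) = sqrt(1.82) = 1.3491
C_final = 97.09 - 1.211 * 1.3491 = 95.46%

95.46%


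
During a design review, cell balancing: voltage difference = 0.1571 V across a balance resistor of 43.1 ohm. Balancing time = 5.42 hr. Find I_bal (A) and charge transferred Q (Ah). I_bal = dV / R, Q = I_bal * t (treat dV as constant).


I_bal = dV / R = 0.1571 / 43.1 = 0.003645 A
Q = I_bal * t = 0.003645 * 5.42 = 0.01976 Ah

I=0.003645 A, Q=0.01976 Ah


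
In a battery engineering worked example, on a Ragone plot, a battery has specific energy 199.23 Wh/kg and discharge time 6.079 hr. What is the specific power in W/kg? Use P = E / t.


P_specific = E / t = 199.23 / 6.079 = 32.77 W/kg

32.77 W/kg


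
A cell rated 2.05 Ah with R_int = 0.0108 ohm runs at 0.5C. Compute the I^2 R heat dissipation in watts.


Step 1: I = C_rate * capacity = 0.5 * 2.05 = 1.025 A
Step 2: Q = I^2 * R = 1.025^2 * 0.0108 = 1.0506 * 0.0108 = 0.01135 W

0.01135 W


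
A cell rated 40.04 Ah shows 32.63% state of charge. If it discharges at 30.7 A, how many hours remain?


Step 1: remaining = SOC/100 * C_total = 32.63/100 * 40.04 = 13.065 Ah
Step 2: t = remaining / I = 13.065 / 30.7 = 0.4256 hr

0.4256 hr


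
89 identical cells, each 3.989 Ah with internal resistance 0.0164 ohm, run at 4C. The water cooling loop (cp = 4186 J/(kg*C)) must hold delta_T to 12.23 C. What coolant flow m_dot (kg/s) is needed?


Step 1: I = 4 * 3.989 = 15.956 A
Step 2: Q_cell = I^2 * R = 15.956^2 * 0.0164 = 4.1753 W
Step 3: Q_total = 89 * 4.1753 = 371.6 W
Step 4: m_dot = Q_total / (cp * dT) = 371.6 / (4186 * 12.23) = 0.007259 kg/s

0.007259 kg/s


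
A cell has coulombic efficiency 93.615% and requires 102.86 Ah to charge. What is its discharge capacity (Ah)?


Q_dis = eta/100 * Q_chg = 93.615/100 * 102.86 = 96.29 Ah

96.29 Ah


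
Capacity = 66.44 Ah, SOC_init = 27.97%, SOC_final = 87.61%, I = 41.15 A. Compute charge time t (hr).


Step 1: dSOC = 87.61% - 27.97% = 59.64%
Step 2: delta_Ah = 66.44 * 59.64 / 100 = 39.625 Ah
Step 3: t = 39.625 / 41.15 = 0.9629 hr

0.9629 hr


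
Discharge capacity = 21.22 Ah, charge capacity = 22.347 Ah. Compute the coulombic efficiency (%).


Coulombic efficiency = 21.22/22.347 * 100% = 94.96%

94.96%


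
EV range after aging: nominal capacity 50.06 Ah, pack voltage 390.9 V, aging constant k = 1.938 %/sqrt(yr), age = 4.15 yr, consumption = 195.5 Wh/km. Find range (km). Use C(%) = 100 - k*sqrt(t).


Step 1: capacity retention = 100 - 1.938 * sqrt(4.15) = 100 - 1.938 * 2.0372 = 96.052%
Step 2: C_now = 50.06 * 96.052/100 = 48.084 Ah
Step 3: E_pack = V * C_now = 390.9 * 48.084 = 18796 Wh
Step 4: range = E_pack / consumption = 18796 / 195.5 = 96.14 km

96.14 km


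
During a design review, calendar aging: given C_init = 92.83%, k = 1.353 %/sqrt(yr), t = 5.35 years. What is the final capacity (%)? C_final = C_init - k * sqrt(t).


Step 1: sqrt(5.35 yr) = 2.313
Step 2: drop = 1.353 * 2.313 = 3.1295
Step 3: C_final = 92.83 - 3.1295 = 89.70%

89.70%


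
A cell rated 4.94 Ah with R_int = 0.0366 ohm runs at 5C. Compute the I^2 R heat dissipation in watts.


Step 1: I = C_rate * capacity = 5 * 4.94 = 24.7 A
Step 2: Q = I^2 * R = 24.7^2 * 0.0366 = 610.09 * 0.0366 = 22.33 W

22.33 W


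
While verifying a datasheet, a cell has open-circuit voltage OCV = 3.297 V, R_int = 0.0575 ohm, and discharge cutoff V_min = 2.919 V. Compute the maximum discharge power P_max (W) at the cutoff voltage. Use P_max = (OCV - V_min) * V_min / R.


dV = OCV - V_min = 0.378 V (so I_max = dV / R)
P_max = dV * V_min / R = 0.378 * 2.919 / 0.0575 = 19.19 W

19.19 W


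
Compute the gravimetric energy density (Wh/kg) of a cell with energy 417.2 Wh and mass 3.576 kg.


Specific energy = 417.2 Wh / 3.576 kg = 116.7 Wh/kg

116.7 Wh/kg


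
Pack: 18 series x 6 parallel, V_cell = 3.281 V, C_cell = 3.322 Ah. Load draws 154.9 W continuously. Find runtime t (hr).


Step 1: E_pack = Ns * V_cell * Np * C_cell = 18 * 3.281 * 6 * 3.322 = 1177.1 Wh
Step 2: t = E_pack / P = 1177.1 / 154.9 = 7.599 hr

7.599 hr


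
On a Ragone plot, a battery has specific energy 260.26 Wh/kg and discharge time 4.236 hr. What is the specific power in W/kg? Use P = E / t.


P_specific = E / t = 260.26 / 4.236 = 61.44 W/kg

61.44 W/kg


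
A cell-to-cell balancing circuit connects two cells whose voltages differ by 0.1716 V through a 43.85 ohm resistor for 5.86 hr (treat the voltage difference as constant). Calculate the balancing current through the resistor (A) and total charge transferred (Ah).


I_bal = dV / R = 0.1716 / 43.85 = 0.0039133 A
Q = I_bal * t = 0.0039133 * 5.86 = 0.02293 Ah

I=0.0039133 A, Q=0.02293 Ah


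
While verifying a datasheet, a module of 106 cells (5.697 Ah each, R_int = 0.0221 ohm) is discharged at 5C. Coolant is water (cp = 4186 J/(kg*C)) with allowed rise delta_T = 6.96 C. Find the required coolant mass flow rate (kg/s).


Step 1: I = 5 * 5.697 = 28.485 A
Step 2: Q_cell = I^2 * R = 28.485^2 * 0.0221 = 17.932 W
Step 3: Q_total = 106 * 17.932 = 1900.8 W
Step 4: m_dot = Q_total / (cp * dT) = 1900.8 / (4186 * 6.96) = 0.06524 kg/s

0.06524 kg/s


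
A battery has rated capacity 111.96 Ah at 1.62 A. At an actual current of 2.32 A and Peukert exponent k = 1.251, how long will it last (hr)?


Step 1: t_rated = C / I_rated = 111.96 / 1.62 = 69.111 hr
Step 2: ratio = 1.62 / 2.32 = 0.69828
Step 3: ratio^k = 0.69828^1.251 = 0.63809
Step 4: t = t_rated * ratio^k = 69.111 * 0.63809 = 44.10 hr

44.10 hr


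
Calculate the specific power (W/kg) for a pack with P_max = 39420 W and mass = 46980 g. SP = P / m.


Convert: m = 46980 g = 46.98 kg
SP = P / m = 39420 / 46.98 = 839.1 W/kg

839.1 W/kg


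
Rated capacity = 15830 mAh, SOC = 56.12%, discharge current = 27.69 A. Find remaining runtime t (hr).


Convert: C_total = 15830 mAh = 15.83 Ah
Step 1: remaining = SOC/100 * C_total = 56.12/100 * 15.83 = 8.8838 Ah
Step 2: t = remaining / I = 8.8838 / 27.69 = 0.3208 hr

0.3208 hr


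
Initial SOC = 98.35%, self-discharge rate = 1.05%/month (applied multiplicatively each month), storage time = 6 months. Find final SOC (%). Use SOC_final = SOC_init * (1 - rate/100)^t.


decay = (1 - 1.05/100)^6 = 0.93863
SOC_final = 98.35 * 0.93863 = 92.31%

92.31%


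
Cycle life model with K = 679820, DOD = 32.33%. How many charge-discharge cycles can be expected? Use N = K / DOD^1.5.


Step 1: DOD^1.5 = 32.33^1.5 = 183.83
Step 2: N = 679820 / 183.83 = 3698 cycles

3698 cycles


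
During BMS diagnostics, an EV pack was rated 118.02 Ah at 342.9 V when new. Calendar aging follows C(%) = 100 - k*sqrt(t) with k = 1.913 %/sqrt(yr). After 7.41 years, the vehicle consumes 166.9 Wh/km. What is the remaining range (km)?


Step 1: capacity retention = 100 - 1.913 * sqrt(7.41) = 100 - 1.913 * 2.7221 = 94.793%
Step 2: C_now = 118.02 * 94.793/100 = 111.87 Ah
Step 3: E_pack = V * C_now = 342.9 * 111.87 = 38360 Wh
Step 4: range = E_pack / consumption = 38360 / 166.9 = 229.8 km

229.8 km


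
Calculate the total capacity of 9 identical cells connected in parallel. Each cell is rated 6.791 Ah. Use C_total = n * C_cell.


Parallel capacities add: 9 * 6.791 Ah = 61.119 Ah

61.119 Ah


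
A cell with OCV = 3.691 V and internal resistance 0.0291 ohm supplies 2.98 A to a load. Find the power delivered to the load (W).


Step 1: V_terminal = OCV - I*R = 3.691 - 2.98 * 0.0291 = 3.6043 V
Step 2: P_out = V_terminal * I = 3.6043 * 2.98 = 10.74 W

10.74 W


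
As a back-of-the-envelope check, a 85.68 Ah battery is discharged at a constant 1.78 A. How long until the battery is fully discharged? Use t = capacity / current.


t = capacity / current = 85.68 / 1.78 = 48.13 hr

48.13 hr


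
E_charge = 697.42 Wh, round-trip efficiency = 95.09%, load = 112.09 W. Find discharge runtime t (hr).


Step 1: E_discharge = eta/100 * E_charge = 95.09/100 * 697.42 = 663.18 Wh
Step 2: t = E_discharge / P = 663.18 / 112.09 = 5.916 hr

5.916 hr


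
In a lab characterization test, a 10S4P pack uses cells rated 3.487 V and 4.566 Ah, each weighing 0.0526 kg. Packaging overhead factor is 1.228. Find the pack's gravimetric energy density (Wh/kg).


Step 1: V_pack = 10 * 3.487 = 34.87 V
Step 2: C_pack = 4 * 4.566 = 18.264 Ah
Step 3: E_pack = V_pack * C_pack = 34.87 * 18.264 = 636.87 Wh
Step 4: m_pack = 10 * 4 * 0.0526 * 1.228 = 2.5837 kg
Step 5: ED = E_pack / m_pack = 636.87 / 2.5837 = 246.5 Wh/kg

246.5 Wh/kg


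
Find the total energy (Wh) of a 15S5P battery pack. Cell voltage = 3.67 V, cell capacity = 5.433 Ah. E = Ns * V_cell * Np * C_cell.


E = Ns * Vcell * Np * Ccell = 15 * 3.67 * 5 * 5.433 = 1495 Wh

1495 Wh


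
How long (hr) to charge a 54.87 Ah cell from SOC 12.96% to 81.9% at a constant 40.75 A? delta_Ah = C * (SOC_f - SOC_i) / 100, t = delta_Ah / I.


delta_Ah = 54.87 * (81.9 - 12.96) / 100 = 37.827 Ah
t = delta_Ah / I = 37.827 / 40.75 = 0.9283 hr

0.9283 hr
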